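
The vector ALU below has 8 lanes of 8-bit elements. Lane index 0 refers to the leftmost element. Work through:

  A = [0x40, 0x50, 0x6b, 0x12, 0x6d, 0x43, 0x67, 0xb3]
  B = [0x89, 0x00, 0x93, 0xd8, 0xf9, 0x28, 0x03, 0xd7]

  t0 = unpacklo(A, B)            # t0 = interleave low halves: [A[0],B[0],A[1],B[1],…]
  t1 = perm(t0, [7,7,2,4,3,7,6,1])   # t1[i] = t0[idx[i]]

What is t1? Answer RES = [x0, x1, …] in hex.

RES = [ 0xd8  0xd8  0x50  0x6b  0x00  0xd8  0x12  0x89 ]

  t0: 40 89 50 00 6b 93 12 d8
  t1: d8 d8 50 6b 00 d8 12 89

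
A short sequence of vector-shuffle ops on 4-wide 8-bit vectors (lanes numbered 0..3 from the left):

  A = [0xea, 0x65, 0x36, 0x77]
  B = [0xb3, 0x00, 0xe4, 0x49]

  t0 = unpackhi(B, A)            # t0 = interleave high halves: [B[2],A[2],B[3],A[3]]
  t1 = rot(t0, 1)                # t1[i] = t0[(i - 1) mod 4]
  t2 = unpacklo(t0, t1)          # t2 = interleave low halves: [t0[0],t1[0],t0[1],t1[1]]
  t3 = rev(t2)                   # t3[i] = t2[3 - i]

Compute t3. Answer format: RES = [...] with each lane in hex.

RES = [ 0xe4  0x36  0x77  0xe4 ]

t0 = [0xe4, 0x36, 0x49, 0x77]
t1 = [0x77, 0xe4, 0x36, 0x49]
t2 = [0xe4, 0x77, 0x36, 0xe4]
t3 = [0xe4, 0x36, 0x77, 0xe4]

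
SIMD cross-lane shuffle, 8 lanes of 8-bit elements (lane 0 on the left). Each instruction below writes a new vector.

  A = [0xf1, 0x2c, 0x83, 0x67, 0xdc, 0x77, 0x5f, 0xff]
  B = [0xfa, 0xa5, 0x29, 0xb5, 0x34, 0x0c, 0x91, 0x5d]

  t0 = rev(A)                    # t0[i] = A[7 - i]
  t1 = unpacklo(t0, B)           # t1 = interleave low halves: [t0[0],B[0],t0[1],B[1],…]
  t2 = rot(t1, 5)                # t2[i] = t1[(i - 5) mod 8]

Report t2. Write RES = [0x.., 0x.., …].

t0 = [0xff, 0x5f, 0x77, 0xdc, 0x67, 0x83, 0x2c, 0xf1]
t1 = [0xff, 0xfa, 0x5f, 0xa5, 0x77, 0x29, 0xdc, 0xb5]
t2 = [0xa5, 0x77, 0x29, 0xdc, 0xb5, 0xff, 0xfa, 0x5f]

RES = [ 0xa5  0x77  0x29  0xdc  0xb5  0xff  0xfa  0x5f ]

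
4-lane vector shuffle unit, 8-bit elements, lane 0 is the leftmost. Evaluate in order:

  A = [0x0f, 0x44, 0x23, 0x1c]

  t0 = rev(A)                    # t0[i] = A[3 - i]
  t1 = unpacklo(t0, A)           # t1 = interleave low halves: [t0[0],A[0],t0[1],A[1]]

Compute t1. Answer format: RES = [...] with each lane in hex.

RES = [0x1c, 0x0f, 0x23, 0x44]

→ t0 |1c|23|44|0f|
→ t1 |1c|0f|23|44|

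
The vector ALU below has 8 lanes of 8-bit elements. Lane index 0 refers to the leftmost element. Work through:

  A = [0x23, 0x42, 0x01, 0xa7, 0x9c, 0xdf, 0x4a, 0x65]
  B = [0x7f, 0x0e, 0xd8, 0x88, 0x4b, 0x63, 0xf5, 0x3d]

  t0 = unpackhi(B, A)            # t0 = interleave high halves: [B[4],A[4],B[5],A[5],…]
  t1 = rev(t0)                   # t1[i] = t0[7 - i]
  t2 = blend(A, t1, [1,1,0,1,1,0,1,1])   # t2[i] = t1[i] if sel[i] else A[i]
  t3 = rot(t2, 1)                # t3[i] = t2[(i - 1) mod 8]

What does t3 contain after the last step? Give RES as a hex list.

  t0: 4b 9c 63 df f5 4a 3d 65
  t1: 65 3d 4a f5 df 63 9c 4b
  t2: 65 3d 01 f5 df df 9c 4b
  t3: 4b 65 3d 01 f5 df df 9c

RES = [0x4b, 0x65, 0x3d, 0x01, 0xf5, 0xdf, 0xdf, 0x9c]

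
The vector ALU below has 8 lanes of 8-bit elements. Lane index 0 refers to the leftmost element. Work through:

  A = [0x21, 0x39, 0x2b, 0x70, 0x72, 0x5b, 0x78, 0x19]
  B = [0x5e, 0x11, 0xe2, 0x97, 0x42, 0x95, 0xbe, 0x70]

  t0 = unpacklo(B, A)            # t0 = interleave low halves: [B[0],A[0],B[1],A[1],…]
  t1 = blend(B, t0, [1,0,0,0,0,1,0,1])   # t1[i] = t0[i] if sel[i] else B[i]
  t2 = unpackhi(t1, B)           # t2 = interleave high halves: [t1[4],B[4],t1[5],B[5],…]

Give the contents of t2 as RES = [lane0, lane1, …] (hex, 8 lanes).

  t0: 5e 21 11 39 e2 2b 97 70
  t1: 5e 11 e2 97 42 2b be 70
  t2: 42 42 2b 95 be be 70 70

RES = [0x42, 0x42, 0x2b, 0x95, 0xbe, 0xbe, 0x70, 0x70]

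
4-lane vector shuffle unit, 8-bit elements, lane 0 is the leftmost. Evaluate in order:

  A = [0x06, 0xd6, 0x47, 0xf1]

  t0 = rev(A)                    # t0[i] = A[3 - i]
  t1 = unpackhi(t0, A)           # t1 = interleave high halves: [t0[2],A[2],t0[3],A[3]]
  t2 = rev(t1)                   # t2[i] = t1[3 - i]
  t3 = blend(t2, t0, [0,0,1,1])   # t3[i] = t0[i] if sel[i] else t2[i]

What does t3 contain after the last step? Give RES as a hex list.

RES = [ 0xf1  0x06  0xd6  0x06 ]

t0 = [0xf1, 0x47, 0xd6, 0x06]
t1 = [0xd6, 0x47, 0x06, 0xf1]
t2 = [0xf1, 0x06, 0x47, 0xd6]
t3 = [0xf1, 0x06, 0xd6, 0x06]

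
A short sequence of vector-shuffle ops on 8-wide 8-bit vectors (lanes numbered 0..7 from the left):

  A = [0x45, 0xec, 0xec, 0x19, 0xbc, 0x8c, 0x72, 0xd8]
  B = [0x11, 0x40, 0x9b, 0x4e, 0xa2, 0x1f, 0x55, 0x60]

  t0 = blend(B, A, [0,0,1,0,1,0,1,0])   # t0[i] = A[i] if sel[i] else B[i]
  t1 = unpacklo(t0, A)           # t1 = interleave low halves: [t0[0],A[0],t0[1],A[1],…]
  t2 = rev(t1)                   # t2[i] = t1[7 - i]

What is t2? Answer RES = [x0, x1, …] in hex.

RES = [ 0x19  0x4e  0xec  0xec  0xec  0x40  0x45  0x11 ]

t0 = [0x11, 0x40, 0xec, 0x4e, 0xbc, 0x1f, 0x72, 0x60]
t1 = [0x11, 0x45, 0x40, 0xec, 0xec, 0xec, 0x4e, 0x19]
t2 = [0x19, 0x4e, 0xec, 0xec, 0xec, 0x40, 0x45, 0x11]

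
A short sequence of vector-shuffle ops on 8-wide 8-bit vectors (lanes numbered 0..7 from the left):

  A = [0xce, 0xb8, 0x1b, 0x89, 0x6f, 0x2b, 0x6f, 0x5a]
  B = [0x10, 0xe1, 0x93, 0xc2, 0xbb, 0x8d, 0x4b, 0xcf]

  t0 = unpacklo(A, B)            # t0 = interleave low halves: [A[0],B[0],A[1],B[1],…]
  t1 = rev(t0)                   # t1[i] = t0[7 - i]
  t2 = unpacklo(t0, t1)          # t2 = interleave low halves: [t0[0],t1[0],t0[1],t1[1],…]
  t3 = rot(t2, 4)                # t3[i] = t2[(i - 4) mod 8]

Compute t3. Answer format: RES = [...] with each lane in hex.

RES = [ 0xb8  0x93  0xe1  0x1b  0xce  0xc2  0x10  0x89 ]

  t0: ce 10 b8 e1 1b 93 89 c2
  t1: c2 89 93 1b e1 b8 10 ce
  t2: ce c2 10 89 b8 93 e1 1b
  t3: b8 93 e1 1b ce c2 10 89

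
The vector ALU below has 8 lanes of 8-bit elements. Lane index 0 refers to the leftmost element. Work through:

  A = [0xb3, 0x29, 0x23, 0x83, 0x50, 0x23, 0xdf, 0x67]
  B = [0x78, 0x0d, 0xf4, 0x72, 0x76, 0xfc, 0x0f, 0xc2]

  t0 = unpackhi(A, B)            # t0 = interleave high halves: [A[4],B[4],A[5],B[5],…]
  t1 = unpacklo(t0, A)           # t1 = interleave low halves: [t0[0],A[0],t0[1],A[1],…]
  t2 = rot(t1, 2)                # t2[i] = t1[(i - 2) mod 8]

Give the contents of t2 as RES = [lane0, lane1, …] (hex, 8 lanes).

→ t0 |50|76|23|fc|df|0f|67|c2|
→ t1 |50|b3|76|29|23|23|fc|83|
→ t2 |fc|83|50|b3|76|29|23|23|

RES = [0xfc, 0x83, 0x50, 0xb3, 0x76, 0x29, 0x23, 0x23]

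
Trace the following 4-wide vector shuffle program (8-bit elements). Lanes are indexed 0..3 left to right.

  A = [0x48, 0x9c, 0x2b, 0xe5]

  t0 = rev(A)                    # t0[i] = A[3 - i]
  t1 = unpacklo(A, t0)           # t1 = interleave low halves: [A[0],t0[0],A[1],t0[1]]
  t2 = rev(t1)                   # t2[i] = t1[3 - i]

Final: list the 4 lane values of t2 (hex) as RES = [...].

RES = [0x2b, 0x9c, 0xe5, 0x48]

t0 = [0xe5, 0x2b, 0x9c, 0x48]
t1 = [0x48, 0xe5, 0x9c, 0x2b]
t2 = [0x2b, 0x9c, 0xe5, 0x48]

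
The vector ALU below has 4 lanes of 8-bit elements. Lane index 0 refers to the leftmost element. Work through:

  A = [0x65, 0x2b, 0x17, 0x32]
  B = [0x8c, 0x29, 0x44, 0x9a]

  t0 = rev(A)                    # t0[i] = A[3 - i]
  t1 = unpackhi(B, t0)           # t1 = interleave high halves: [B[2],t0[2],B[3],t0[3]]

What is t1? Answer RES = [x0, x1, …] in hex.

  t0: 32 17 2b 65
  t1: 44 2b 9a 65

RES = [ 0x44  0x2b  0x9a  0x65 ]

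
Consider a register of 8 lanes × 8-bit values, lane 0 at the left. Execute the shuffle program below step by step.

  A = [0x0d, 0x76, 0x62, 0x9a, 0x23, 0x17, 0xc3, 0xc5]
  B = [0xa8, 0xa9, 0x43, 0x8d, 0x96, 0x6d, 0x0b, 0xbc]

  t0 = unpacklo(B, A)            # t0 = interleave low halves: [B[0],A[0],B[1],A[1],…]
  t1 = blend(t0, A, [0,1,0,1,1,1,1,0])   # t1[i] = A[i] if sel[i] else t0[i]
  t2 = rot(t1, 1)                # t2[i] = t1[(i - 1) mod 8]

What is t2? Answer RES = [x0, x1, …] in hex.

  t0: a8 0d a9 76 43 62 8d 9a
  t1: a8 76 a9 9a 23 17 c3 9a
  t2: 9a a8 76 a9 9a 23 17 c3

RES = [0x9a, 0xa8, 0x76, 0xa9, 0x9a, 0x23, 0x17, 0xc3]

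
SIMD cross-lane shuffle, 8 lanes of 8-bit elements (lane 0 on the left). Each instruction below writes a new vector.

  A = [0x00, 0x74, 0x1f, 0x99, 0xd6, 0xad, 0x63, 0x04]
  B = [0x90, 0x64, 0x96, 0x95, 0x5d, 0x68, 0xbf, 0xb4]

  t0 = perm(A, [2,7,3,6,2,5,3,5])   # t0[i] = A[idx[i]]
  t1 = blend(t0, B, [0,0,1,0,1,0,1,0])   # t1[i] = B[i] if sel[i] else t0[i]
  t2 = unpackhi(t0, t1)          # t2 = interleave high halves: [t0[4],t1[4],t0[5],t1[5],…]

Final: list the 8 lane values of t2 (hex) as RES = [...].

→ t0 |1f|04|99|63|1f|ad|99|ad|
→ t1 |1f|04|96|63|5d|ad|bf|ad|
→ t2 |1f|5d|ad|ad|99|bf|ad|ad|

RES = [0x1f, 0x5d, 0xad, 0xad, 0x99, 0xbf, 0xad, 0xad]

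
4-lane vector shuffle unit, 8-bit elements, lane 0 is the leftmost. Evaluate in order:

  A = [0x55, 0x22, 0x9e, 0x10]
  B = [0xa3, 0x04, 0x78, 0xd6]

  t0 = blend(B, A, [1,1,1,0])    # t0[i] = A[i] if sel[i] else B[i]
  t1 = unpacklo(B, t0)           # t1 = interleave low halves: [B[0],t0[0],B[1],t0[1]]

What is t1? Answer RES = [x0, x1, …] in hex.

RES = [0xa3, 0x55, 0x04, 0x22]

  t0: 55 22 9e d6
  t1: a3 55 04 22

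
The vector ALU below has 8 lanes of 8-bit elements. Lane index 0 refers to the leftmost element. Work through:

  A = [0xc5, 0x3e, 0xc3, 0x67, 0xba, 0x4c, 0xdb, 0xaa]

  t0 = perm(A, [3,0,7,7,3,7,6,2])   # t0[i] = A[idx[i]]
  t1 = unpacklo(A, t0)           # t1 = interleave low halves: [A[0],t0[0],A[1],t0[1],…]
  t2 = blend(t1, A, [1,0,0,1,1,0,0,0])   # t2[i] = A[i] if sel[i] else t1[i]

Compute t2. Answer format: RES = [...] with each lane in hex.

→ t0 |67|c5|aa|aa|67|aa|db|c3|
→ t1 |c5|67|3e|c5|c3|aa|67|aa|
→ t2 |c5|67|3e|67|ba|aa|67|aa|

RES = [ 0xc5  0x67  0x3e  0x67  0xba  0xaa  0x67  0xaa ]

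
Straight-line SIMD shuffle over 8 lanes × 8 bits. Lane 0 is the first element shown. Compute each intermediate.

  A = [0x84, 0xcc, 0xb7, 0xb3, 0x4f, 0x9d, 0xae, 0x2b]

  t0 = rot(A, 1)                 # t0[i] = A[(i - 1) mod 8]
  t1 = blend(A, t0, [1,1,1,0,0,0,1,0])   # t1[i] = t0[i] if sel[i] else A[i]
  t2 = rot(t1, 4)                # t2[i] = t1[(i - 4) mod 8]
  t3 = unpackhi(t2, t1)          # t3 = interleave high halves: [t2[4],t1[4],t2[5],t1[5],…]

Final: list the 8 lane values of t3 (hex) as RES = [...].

t0 = [0x2b, 0x84, 0xcc, 0xb7, 0xb3, 0x4f, 0x9d, 0xae]
t1 = [0x2b, 0x84, 0xcc, 0xb3, 0x4f, 0x9d, 0x9d, 0x2b]
t2 = [0x4f, 0x9d, 0x9d, 0x2b, 0x2b, 0x84, 0xcc, 0xb3]
t3 = [0x2b, 0x4f, 0x84, 0x9d, 0xcc, 0x9d, 0xb3, 0x2b]

RES = [0x2b, 0x4f, 0x84, 0x9d, 0xcc, 0x9d, 0xb3, 0x2b]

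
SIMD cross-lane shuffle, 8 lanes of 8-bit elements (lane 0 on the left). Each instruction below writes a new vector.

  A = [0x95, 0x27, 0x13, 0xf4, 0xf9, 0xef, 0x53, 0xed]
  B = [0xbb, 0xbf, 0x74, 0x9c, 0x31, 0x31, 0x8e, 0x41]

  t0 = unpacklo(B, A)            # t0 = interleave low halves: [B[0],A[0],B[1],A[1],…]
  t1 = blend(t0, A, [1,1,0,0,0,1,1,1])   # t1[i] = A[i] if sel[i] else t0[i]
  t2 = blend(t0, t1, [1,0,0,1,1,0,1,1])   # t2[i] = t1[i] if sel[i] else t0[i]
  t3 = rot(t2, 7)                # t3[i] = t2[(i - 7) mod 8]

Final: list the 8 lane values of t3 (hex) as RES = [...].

→ t0 |bb|95|bf|27|74|13|9c|f4|
→ t1 |95|27|bf|27|74|ef|53|ed|
→ t2 |95|95|bf|27|74|13|53|ed|
→ t3 |95|bf|27|74|13|53|ed|95|

RES = [ 0x95  0xbf  0x27  0x74  0x13  0x53  0xed  0x95 ]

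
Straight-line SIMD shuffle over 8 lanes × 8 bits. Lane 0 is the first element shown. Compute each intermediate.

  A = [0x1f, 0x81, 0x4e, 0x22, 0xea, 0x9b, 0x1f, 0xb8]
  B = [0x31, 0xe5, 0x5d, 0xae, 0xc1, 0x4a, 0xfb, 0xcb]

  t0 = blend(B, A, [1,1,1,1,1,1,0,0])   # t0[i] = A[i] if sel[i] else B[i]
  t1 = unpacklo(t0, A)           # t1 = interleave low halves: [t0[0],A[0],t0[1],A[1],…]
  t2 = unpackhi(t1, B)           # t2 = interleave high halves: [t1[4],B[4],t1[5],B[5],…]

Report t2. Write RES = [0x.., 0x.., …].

  t0: 1f 81 4e 22 ea 9b fb cb
  t1: 1f 1f 81 81 4e 4e 22 22
  t2: 4e c1 4e 4a 22 fb 22 cb

RES = [0x4e, 0xc1, 0x4e, 0x4a, 0x22, 0xfb, 0x22, 0xcb]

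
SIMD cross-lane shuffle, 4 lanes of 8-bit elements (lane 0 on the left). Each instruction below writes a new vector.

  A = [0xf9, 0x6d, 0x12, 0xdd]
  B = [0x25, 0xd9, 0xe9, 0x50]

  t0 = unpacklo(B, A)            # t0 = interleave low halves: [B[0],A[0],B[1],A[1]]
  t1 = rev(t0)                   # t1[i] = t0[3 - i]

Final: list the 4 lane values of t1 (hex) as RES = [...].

  t0: 25 f9 d9 6d
  t1: 6d d9 f9 25

RES = [ 0x6d  0xd9  0xf9  0x25 ]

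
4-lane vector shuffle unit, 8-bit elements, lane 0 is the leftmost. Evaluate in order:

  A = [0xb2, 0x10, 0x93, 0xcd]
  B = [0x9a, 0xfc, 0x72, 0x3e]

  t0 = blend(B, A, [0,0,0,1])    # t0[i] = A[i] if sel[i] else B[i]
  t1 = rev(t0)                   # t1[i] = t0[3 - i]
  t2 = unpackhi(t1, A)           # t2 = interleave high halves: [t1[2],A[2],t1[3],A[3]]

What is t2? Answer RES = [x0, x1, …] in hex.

t0 = [0x9a, 0xfc, 0x72, 0xcd]
t1 = [0xcd, 0x72, 0xfc, 0x9a]
t2 = [0xfc, 0x93, 0x9a, 0xcd]

RES = [0xfc, 0x93, 0x9a, 0xcd]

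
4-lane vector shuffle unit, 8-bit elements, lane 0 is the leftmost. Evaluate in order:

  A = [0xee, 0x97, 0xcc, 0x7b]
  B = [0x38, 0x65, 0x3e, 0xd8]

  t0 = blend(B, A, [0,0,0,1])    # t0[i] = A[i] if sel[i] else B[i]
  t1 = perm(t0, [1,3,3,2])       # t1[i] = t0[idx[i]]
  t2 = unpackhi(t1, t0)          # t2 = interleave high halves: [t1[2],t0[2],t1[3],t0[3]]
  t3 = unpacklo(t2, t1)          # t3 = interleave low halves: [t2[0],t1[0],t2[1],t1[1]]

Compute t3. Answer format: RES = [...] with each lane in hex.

  t0: 38 65 3e 7b
  t1: 65 7b 7b 3e
  t2: 7b 3e 3e 7b
  t3: 7b 65 3e 7b

RES = [ 0x7b  0x65  0x3e  0x7b ]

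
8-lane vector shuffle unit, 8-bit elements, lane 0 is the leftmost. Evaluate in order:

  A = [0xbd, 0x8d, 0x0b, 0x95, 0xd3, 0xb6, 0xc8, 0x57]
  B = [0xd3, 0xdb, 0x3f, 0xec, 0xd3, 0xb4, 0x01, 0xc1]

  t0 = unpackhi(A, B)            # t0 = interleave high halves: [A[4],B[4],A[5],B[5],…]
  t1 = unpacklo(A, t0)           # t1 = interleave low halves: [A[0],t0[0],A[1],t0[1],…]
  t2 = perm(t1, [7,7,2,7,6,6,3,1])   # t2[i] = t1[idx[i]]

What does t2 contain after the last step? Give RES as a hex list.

  t0: d3 d3 b6 b4 c8 01 57 c1
  t1: bd d3 8d d3 0b b6 95 b4
  t2: b4 b4 8d b4 95 95 d3 d3

RES = [ 0xb4  0xb4  0x8d  0xb4  0x95  0x95  0xd3  0xd3 ]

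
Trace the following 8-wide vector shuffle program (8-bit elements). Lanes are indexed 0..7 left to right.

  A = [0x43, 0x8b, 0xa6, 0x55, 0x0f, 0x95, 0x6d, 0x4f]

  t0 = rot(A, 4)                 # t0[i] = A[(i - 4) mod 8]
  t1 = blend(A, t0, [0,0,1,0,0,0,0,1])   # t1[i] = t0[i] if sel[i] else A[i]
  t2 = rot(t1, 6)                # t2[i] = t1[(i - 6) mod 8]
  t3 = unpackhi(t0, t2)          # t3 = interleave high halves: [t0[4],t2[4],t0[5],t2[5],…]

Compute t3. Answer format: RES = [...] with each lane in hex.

RES = [0x43, 0x6d, 0x8b, 0x55, 0xa6, 0x43, 0x55, 0x8b]

t0 = [0x0f, 0x95, 0x6d, 0x4f, 0x43, 0x8b, 0xa6, 0x55]
t1 = [0x43, 0x8b, 0x6d, 0x55, 0x0f, 0x95, 0x6d, 0x55]
t2 = [0x6d, 0x55, 0x0f, 0x95, 0x6d, 0x55, 0x43, 0x8b]
t3 = [0x43, 0x6d, 0x8b, 0x55, 0xa6, 0x43, 0x55, 0x8b]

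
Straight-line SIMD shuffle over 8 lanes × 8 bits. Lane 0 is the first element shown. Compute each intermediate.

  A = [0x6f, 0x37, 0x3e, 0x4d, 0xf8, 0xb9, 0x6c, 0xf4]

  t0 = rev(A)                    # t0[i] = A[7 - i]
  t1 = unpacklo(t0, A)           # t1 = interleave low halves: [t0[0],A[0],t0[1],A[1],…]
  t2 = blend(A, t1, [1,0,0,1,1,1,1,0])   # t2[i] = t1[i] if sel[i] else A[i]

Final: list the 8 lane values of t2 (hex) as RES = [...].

RES = [ 0xf4  0x37  0x3e  0x37  0xb9  0x3e  0xf8  0xf4 ]

t0 = [0xf4, 0x6c, 0xb9, 0xf8, 0x4d, 0x3e, 0x37, 0x6f]
t1 = [0xf4, 0x6f, 0x6c, 0x37, 0xb9, 0x3e, 0xf8, 0x4d]
t2 = [0xf4, 0x37, 0x3e, 0x37, 0xb9, 0x3e, 0xf8, 0xf4]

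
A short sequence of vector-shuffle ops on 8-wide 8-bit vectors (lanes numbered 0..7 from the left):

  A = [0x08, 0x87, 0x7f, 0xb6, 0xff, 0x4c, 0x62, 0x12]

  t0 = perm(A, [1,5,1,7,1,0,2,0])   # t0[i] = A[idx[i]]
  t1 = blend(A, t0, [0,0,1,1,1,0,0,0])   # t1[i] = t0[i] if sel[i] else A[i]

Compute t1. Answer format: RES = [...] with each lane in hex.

  t0: 87 4c 87 12 87 08 7f 08
  t1: 08 87 87 12 87 4c 62 12

RES = [0x08, 0x87, 0x87, 0x12, 0x87, 0x4c, 0x62, 0x12]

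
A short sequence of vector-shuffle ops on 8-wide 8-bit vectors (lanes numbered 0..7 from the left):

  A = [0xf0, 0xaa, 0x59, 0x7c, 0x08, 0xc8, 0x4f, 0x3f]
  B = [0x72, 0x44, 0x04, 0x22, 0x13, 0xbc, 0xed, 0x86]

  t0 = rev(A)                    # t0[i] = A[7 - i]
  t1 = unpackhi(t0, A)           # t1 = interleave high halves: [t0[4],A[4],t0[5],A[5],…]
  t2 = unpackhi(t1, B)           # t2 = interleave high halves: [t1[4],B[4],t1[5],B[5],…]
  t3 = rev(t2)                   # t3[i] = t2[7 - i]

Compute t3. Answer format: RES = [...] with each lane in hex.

  t0: 3f 4f c8 08 7c 59 aa f0
  t1: 7c 08 59 c8 aa 4f f0 3f
  t2: aa 13 4f bc f0 ed 3f 86
  t3: 86 3f ed f0 bc 4f 13 aa

RES = [ 0x86  0x3f  0xed  0xf0  0xbc  0x4f  0x13  0xaa ]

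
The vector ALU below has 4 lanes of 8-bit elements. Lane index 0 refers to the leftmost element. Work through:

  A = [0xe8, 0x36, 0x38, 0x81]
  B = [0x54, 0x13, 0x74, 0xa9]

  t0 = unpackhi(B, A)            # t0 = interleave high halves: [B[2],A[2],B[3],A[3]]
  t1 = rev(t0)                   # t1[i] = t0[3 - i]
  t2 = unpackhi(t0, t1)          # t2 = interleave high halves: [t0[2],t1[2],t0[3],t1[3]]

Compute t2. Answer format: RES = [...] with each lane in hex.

t0 = [0x74, 0x38, 0xa9, 0x81]
t1 = [0x81, 0xa9, 0x38, 0x74]
t2 = [0xa9, 0x38, 0x81, 0x74]

RES = [ 0xa9  0x38  0x81  0x74 ]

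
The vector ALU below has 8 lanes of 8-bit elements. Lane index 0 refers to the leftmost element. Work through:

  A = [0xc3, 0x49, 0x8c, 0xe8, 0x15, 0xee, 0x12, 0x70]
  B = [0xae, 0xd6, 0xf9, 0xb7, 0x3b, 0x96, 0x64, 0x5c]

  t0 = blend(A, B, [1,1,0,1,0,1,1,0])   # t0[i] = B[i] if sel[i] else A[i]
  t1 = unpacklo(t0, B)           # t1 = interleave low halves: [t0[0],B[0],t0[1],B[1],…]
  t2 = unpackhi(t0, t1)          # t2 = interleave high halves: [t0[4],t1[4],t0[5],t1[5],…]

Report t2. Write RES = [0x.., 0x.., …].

t0 = [0xae, 0xd6, 0x8c, 0xb7, 0x15, 0x96, 0x64, 0x70]
t1 = [0xae, 0xae, 0xd6, 0xd6, 0x8c, 0xf9, 0xb7, 0xb7]
t2 = [0x15, 0x8c, 0x96, 0xf9, 0x64, 0xb7, 0x70, 0xb7]

RES = [0x15, 0x8c, 0x96, 0xf9, 0x64, 0xb7, 0x70, 0xb7]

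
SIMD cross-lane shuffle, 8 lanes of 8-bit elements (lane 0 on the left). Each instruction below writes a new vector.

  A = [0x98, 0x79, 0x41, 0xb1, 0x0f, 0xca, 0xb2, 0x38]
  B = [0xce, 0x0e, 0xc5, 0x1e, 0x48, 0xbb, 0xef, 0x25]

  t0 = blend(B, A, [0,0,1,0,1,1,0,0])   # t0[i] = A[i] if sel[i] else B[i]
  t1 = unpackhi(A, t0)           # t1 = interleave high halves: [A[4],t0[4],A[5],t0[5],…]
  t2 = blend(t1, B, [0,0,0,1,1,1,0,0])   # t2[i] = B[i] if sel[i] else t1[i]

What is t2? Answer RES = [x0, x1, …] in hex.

  t0: ce 0e 41 1e 0f ca ef 25
  t1: 0f 0f ca ca b2 ef 38 25
  t2: 0f 0f ca 1e 48 bb 38 25

RES = [0x0f, 0x0f, 0xca, 0x1e, 0x48, 0xbb, 0x38, 0x25]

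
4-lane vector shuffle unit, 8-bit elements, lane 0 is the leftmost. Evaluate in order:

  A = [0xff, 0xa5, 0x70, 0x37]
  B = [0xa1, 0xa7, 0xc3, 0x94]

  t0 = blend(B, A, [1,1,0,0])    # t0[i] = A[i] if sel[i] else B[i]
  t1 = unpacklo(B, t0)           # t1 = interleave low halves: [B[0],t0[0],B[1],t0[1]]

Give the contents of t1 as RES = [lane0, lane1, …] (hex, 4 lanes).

  t0: ff a5 c3 94
  t1: a1 ff a7 a5

RES = [ 0xa1  0xff  0xa7  0xa5 ]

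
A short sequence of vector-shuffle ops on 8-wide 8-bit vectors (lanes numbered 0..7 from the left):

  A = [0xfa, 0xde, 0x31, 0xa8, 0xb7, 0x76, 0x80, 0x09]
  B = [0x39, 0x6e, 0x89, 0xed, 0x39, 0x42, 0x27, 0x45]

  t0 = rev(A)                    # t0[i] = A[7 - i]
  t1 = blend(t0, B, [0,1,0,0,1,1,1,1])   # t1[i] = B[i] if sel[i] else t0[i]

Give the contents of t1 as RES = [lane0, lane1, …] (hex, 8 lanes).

RES = [ 0x09  0x6e  0x76  0xb7  0x39  0x42  0x27  0x45 ]

→ t0 |09|80|76|b7|a8|31|de|fa|
→ t1 |09|6e|76|b7|39|42|27|45|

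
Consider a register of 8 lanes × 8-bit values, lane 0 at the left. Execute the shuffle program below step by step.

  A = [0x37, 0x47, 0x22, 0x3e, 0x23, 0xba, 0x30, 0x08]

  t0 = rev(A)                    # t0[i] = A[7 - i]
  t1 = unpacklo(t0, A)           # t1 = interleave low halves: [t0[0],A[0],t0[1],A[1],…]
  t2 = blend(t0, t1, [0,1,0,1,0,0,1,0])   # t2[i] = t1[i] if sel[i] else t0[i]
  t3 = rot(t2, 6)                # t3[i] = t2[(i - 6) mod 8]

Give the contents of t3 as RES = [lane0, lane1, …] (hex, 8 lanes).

t0 = [0x08, 0x30, 0xba, 0x23, 0x3e, 0x22, 0x47, 0x37]
t1 = [0x08, 0x37, 0x30, 0x47, 0xba, 0x22, 0x23, 0x3e]
t2 = [0x08, 0x37, 0xba, 0x47, 0x3e, 0x22, 0x23, 0x37]
t3 = [0xba, 0x47, 0x3e, 0x22, 0x23, 0x37, 0x08, 0x37]

RES = [0xba, 0x47, 0x3e, 0x22, 0x23, 0x37, 0x08, 0x37]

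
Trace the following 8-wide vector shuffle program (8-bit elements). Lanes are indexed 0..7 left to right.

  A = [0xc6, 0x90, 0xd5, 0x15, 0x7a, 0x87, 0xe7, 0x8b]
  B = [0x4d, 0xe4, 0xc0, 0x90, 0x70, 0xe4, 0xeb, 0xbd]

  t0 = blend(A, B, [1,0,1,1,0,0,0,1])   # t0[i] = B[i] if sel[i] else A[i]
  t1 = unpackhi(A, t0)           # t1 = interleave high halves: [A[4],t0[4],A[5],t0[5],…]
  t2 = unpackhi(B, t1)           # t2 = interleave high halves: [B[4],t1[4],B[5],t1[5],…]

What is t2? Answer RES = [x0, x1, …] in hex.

  t0: 4d 90 c0 90 7a 87 e7 bd
  t1: 7a 7a 87 87 e7 e7 8b bd
  t2: 70 e7 e4 e7 eb 8b bd bd

RES = [ 0x70  0xe7  0xe4  0xe7  0xeb  0x8b  0xbd  0xbd ]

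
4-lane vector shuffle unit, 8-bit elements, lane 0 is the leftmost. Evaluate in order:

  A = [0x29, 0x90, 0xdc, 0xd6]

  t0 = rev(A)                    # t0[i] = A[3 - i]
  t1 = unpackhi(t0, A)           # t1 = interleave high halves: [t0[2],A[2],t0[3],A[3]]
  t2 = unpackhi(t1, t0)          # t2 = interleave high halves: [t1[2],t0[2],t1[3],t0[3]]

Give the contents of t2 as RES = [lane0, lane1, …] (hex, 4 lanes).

  t0: d6 dc 90 29
  t1: 90 dc 29 d6
  t2: 29 90 d6 29

RES = [ 0x29  0x90  0xd6  0x29 ]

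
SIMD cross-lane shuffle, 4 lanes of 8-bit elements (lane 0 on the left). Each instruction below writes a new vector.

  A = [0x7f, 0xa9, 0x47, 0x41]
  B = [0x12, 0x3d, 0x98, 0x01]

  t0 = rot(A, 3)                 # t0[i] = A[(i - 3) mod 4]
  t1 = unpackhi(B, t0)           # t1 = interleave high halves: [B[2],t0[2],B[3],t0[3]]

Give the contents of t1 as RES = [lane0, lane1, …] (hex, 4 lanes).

→ t0 |a9|47|41|7f|
→ t1 |98|41|01|7f|

RES = [ 0x98  0x41  0x01  0x7f ]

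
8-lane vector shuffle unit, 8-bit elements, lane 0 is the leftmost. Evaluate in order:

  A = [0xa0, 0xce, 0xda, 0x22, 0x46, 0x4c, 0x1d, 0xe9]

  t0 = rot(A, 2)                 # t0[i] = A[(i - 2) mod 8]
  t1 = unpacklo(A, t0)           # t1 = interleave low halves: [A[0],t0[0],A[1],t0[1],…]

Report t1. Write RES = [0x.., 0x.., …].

RES = [0xa0, 0x1d, 0xce, 0xe9, 0xda, 0xa0, 0x22, 0xce]

→ t0 |1d|e9|a0|ce|da|22|46|4c|
→ t1 |a0|1d|ce|e9|da|a0|22|ce|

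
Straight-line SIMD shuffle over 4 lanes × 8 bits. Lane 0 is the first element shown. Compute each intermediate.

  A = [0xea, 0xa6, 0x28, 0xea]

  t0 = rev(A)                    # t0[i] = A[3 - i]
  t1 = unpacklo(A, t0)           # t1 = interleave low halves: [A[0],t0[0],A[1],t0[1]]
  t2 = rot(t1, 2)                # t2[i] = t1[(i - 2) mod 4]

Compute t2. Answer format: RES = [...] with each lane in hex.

RES = [ 0xa6  0x28  0xea  0xea ]

  t0: ea 28 a6 ea
  t1: ea ea a6 28
  t2: a6 28 ea ea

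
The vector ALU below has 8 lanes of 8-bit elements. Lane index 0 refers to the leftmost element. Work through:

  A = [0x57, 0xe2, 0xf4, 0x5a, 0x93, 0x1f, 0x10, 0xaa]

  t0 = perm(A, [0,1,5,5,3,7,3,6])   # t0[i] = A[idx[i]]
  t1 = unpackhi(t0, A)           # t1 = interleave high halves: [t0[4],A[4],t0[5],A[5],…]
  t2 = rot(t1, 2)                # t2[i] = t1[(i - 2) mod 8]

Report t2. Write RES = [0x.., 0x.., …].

t0 = [0x57, 0xe2, 0x1f, 0x1f, 0x5a, 0xaa, 0x5a, 0x10]
t1 = [0x5a, 0x93, 0xaa, 0x1f, 0x5a, 0x10, 0x10, 0xaa]
t2 = [0x10, 0xaa, 0x5a, 0x93, 0xaa, 0x1f, 0x5a, 0x10]

RES = [ 0x10  0xaa  0x5a  0x93  0xaa  0x1f  0x5a  0x10 ]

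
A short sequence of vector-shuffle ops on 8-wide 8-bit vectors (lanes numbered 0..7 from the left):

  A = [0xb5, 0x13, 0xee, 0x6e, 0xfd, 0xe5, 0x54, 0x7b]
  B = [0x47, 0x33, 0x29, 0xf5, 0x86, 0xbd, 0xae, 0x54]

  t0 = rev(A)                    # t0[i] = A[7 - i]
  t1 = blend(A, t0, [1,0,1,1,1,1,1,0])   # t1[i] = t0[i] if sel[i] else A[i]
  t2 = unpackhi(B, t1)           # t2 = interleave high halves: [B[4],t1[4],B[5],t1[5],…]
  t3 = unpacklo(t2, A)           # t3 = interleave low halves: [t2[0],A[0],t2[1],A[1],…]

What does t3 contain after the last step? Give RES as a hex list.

  t0: 7b 54 e5 fd 6e ee 13 b5
  t1: 7b 13 e5 fd 6e ee 13 7b
  t2: 86 6e bd ee ae 13 54 7b
  t3: 86 b5 6e 13 bd ee ee 6e

RES = [0x86, 0xb5, 0x6e, 0x13, 0xbd, 0xee, 0xee, 0x6e]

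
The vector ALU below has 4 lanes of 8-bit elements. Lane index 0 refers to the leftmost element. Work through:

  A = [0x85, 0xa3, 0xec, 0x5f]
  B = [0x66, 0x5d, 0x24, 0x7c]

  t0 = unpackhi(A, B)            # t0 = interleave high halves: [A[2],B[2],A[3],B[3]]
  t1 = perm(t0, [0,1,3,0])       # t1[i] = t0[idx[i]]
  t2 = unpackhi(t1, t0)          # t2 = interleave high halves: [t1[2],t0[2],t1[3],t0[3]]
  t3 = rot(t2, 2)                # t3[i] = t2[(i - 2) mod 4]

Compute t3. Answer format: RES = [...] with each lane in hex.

RES = [ 0xec  0x7c  0x7c  0x5f ]

t0 = [0xec, 0x24, 0x5f, 0x7c]
t1 = [0xec, 0x24, 0x7c, 0xec]
t2 = [0x7c, 0x5f, 0xec, 0x7c]
t3 = [0xec, 0x7c, 0x7c, 0x5f]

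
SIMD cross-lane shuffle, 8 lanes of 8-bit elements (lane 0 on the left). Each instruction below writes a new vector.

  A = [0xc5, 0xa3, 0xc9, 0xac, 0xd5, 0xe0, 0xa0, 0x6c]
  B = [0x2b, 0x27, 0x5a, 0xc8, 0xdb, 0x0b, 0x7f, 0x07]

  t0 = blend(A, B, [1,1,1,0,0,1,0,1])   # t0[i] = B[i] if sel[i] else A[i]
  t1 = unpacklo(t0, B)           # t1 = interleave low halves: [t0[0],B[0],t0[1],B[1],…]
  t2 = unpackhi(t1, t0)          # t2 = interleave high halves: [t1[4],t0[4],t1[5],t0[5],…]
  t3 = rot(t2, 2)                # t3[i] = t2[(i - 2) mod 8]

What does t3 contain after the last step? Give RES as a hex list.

  t0: 2b 27 5a ac d5 0b a0 07
  t1: 2b 2b 27 27 5a 5a ac c8
  t2: 5a d5 5a 0b ac a0 c8 07
  t3: c8 07 5a d5 5a 0b ac a0

RES = [ 0xc8  0x07  0x5a  0xd5  0x5a  0x0b  0xac  0xa0 ]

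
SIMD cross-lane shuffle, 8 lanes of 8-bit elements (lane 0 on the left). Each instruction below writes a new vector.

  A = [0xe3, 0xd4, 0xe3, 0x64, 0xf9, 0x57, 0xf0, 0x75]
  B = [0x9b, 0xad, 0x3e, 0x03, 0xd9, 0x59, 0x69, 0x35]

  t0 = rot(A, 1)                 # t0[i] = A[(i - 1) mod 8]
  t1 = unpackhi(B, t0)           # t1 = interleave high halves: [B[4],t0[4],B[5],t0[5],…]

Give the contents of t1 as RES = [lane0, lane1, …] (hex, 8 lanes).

RES = [0xd9, 0x64, 0x59, 0xf9, 0x69, 0x57, 0x35, 0xf0]

→ t0 |75|e3|d4|e3|64|f9|57|f0|
→ t1 |d9|64|59|f9|69|57|35|f0|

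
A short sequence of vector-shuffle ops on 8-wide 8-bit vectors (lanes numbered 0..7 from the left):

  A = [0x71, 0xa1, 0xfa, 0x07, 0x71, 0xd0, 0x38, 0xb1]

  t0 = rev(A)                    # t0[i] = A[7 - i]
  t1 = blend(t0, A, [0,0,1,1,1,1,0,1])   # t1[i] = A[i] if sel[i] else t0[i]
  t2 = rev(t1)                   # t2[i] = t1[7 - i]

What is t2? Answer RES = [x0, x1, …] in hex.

t0 = [0xb1, 0x38, 0xd0, 0x71, 0x07, 0xfa, 0xa1, 0x71]
t1 = [0xb1, 0x38, 0xfa, 0x07, 0x71, 0xd0, 0xa1, 0xb1]
t2 = [0xb1, 0xa1, 0xd0, 0x71, 0x07, 0xfa, 0x38, 0xb1]

RES = [ 0xb1  0xa1  0xd0  0x71  0x07  0xfa  0x38  0xb1 ]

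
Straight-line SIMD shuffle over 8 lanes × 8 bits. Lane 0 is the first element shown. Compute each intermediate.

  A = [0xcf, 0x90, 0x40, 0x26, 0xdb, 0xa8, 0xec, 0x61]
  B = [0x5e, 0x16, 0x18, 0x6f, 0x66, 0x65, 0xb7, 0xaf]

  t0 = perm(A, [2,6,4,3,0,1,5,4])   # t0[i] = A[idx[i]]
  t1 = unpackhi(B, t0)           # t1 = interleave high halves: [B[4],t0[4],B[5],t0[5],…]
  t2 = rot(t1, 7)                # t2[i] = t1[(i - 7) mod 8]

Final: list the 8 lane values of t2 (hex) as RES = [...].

RES = [0xcf, 0x65, 0x90, 0xb7, 0xa8, 0xaf, 0xdb, 0x66]

  t0: 40 ec db 26 cf 90 a8 db
  t1: 66 cf 65 90 b7 a8 af db
  t2: cf 65 90 b7 a8 af db 66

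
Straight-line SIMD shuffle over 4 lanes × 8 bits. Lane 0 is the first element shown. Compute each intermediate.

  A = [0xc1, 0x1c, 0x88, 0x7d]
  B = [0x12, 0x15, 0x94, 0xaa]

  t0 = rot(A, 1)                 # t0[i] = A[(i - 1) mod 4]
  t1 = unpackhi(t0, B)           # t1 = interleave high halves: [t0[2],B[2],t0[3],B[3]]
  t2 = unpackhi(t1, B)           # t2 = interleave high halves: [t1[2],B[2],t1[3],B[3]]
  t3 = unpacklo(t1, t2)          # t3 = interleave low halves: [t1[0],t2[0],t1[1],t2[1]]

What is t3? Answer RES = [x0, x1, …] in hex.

  t0: 7d c1 1c 88
  t1: 1c 94 88 aa
  t2: 88 94 aa aa
  t3: 1c 88 94 94

RES = [ 0x1c  0x88  0x94  0x94 ]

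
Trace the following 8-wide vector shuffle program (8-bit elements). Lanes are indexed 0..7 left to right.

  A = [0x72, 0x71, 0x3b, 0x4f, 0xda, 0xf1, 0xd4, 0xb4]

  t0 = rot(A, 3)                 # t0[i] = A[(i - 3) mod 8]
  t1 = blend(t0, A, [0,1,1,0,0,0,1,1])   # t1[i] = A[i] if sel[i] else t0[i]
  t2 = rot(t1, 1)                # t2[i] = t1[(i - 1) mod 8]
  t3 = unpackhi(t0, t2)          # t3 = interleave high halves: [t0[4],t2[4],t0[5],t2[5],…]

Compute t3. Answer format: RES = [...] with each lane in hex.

t0 = [0xf1, 0xd4, 0xb4, 0x72, 0x71, 0x3b, 0x4f, 0xda]
t1 = [0xf1, 0x71, 0x3b, 0x72, 0x71, 0x3b, 0xd4, 0xb4]
t2 = [0xb4, 0xf1, 0x71, 0x3b, 0x72, 0x71, 0x3b, 0xd4]
t3 = [0x71, 0x72, 0x3b, 0x71, 0x4f, 0x3b, 0xda, 0xd4]

RES = [0x71, 0x72, 0x3b, 0x71, 0x4f, 0x3b, 0xda, 0xd4]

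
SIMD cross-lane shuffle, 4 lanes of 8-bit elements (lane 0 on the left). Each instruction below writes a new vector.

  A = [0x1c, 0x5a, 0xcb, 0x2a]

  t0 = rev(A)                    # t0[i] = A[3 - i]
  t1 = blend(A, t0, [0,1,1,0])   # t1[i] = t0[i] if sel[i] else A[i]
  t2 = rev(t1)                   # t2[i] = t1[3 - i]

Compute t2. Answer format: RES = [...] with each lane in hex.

t0 = [0x2a, 0xcb, 0x5a, 0x1c]
t1 = [0x1c, 0xcb, 0x5a, 0x2a]
t2 = [0x2a, 0x5a, 0xcb, 0x1c]

RES = [ 0x2a  0x5a  0xcb  0x1c ]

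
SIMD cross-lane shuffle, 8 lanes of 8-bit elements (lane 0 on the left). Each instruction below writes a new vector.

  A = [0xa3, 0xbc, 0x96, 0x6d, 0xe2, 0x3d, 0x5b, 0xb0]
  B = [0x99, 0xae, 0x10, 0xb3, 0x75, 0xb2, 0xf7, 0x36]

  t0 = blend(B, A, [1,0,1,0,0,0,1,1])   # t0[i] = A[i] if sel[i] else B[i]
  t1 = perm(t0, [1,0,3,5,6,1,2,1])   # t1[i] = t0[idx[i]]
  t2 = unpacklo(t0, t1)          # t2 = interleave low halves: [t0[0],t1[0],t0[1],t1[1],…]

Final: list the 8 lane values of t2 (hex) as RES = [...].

RES = [ 0xa3  0xae  0xae  0xa3  0x96  0xb3  0xb3  0xb2 ]

t0 = [0xa3, 0xae, 0x96, 0xb3, 0x75, 0xb2, 0x5b, 0xb0]
t1 = [0xae, 0xa3, 0xb3, 0xb2, 0x5b, 0xae, 0x96, 0xae]
t2 = [0xa3, 0xae, 0xae, 0xa3, 0x96, 0xb3, 0xb3, 0xb2]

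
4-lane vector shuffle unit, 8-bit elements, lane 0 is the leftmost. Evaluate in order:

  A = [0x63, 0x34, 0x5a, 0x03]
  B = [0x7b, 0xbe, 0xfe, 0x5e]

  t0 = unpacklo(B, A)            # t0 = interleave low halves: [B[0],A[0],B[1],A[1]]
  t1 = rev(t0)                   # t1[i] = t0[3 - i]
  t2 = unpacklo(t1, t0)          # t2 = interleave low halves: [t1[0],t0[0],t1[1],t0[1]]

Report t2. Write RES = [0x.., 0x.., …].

  t0: 7b 63 be 34
  t1: 34 be 63 7b
  t2: 34 7b be 63

RES = [ 0x34  0x7b  0xbe  0x63 ]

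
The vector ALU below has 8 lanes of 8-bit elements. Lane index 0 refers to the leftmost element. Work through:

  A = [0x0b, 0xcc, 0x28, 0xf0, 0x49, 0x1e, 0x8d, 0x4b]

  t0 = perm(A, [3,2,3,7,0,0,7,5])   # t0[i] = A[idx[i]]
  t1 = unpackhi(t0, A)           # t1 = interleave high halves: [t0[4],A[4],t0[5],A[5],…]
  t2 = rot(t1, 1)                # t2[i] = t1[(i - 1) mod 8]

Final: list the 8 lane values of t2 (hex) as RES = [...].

  t0: f0 28 f0 4b 0b 0b 4b 1e
  t1: 0b 49 0b 1e 4b 8d 1e 4b
  t2: 4b 0b 49 0b 1e 4b 8d 1e

RES = [0x4b, 0x0b, 0x49, 0x0b, 0x1e, 0x4b, 0x8d, 0x1e]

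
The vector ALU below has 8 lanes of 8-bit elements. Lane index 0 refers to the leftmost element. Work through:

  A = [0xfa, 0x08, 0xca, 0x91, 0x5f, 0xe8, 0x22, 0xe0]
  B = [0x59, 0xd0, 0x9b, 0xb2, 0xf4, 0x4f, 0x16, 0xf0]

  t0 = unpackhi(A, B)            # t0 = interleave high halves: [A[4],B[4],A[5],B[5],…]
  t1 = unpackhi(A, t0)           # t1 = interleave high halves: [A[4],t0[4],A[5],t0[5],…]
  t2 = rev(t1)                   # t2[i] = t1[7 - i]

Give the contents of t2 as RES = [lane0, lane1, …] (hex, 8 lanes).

  t0: 5f f4 e8 4f 22 16 e0 f0
  t1: 5f 22 e8 16 22 e0 e0 f0
  t2: f0 e0 e0 22 16 e8 22 5f

RES = [0xf0, 0xe0, 0xe0, 0x22, 0x16, 0xe8, 0x22, 0x5f]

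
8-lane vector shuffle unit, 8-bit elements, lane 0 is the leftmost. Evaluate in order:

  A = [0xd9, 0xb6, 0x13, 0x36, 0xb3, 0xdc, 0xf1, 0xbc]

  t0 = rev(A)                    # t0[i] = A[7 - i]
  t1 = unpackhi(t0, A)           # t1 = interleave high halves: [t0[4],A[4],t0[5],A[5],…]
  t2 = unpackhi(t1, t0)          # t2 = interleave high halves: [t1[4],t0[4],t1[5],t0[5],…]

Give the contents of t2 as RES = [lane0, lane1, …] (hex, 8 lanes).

→ t0 |bc|f1|dc|b3|36|13|b6|d9|
→ t1 |36|b3|13|dc|b6|f1|d9|bc|
→ t2 |b6|36|f1|13|d9|b6|bc|d9|

RES = [0xb6, 0x36, 0xf1, 0x13, 0xd9, 0xb6, 0xbc, 0xd9]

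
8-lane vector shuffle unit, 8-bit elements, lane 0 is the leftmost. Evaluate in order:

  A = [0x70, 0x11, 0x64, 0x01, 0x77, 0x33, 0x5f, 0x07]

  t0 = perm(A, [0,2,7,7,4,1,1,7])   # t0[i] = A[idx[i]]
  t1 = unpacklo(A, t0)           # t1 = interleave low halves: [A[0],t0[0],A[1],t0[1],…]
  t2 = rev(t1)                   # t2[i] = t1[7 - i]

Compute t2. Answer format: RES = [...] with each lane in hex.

t0 = [0x70, 0x64, 0x07, 0x07, 0x77, 0x11, 0x11, 0x07]
t1 = [0x70, 0x70, 0x11, 0x64, 0x64, 0x07, 0x01, 0x07]
t2 = [0x07, 0x01, 0x07, 0x64, 0x64, 0x11, 0x70, 0x70]

RES = [0x07, 0x01, 0x07, 0x64, 0x64, 0x11, 0x70, 0x70]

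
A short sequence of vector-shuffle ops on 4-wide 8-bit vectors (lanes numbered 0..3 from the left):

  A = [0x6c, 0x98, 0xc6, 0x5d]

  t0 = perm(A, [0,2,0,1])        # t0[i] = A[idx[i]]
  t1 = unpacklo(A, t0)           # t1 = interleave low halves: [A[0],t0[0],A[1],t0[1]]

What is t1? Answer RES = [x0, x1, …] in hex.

  t0: 6c c6 6c 98
  t1: 6c 6c 98 c6

RES = [0x6c, 0x6c, 0x98, 0xc6]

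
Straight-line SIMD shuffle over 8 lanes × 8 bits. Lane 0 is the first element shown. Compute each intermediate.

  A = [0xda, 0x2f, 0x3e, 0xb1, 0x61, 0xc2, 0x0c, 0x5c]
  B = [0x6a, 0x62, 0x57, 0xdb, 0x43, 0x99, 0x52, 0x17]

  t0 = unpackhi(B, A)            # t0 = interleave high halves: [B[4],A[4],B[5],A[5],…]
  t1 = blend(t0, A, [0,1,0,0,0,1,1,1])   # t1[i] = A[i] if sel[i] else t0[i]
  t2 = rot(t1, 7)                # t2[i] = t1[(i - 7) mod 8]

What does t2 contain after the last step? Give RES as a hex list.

→ t0 |43|61|99|c2|52|0c|17|5c|
→ t1 |43|2f|99|c2|52|c2|0c|5c|
→ t2 |2f|99|c2|52|c2|0c|5c|43|

RES = [ 0x2f  0x99  0xc2  0x52  0xc2  0x0c  0x5c  0x43 ]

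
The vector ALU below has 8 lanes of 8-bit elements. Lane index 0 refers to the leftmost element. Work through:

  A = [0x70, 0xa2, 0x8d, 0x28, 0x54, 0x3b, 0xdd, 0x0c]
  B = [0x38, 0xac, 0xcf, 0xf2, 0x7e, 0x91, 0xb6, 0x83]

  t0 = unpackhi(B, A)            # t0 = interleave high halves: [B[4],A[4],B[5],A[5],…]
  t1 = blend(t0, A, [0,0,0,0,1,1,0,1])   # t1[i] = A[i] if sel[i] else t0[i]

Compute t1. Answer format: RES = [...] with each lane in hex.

RES = [ 0x7e  0x54  0x91  0x3b  0x54  0x3b  0x83  0x0c ]

  t0: 7e 54 91 3b b6 dd 83 0c
  t1: 7e 54 91 3b 54 3b 83 0c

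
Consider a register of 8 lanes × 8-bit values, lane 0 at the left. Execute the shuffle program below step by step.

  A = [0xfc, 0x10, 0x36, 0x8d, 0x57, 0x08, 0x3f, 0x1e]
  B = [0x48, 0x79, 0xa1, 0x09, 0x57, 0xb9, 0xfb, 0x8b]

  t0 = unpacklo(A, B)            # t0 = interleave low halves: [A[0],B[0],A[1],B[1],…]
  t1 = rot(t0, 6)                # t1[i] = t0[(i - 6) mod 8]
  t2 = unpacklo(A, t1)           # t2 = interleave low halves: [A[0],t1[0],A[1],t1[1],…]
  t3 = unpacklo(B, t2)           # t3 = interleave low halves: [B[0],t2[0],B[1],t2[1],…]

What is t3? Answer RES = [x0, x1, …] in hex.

t0 = [0xfc, 0x48, 0x10, 0x79, 0x36, 0xa1, 0x8d, 0x09]
t1 = [0x10, 0x79, 0x36, 0xa1, 0x8d, 0x09, 0xfc, 0x48]
t2 = [0xfc, 0x10, 0x10, 0x79, 0x36, 0x36, 0x8d, 0xa1]
t3 = [0x48, 0xfc, 0x79, 0x10, 0xa1, 0x10, 0x09, 0x79]

RES = [ 0x48  0xfc  0x79  0x10  0xa1  0x10  0x09  0x79 ]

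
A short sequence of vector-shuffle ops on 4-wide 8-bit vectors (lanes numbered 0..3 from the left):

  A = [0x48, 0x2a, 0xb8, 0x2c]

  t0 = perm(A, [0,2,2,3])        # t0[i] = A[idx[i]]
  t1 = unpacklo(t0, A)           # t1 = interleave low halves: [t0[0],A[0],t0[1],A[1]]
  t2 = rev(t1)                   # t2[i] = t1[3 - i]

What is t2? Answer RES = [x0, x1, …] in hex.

RES = [0x2a, 0xb8, 0x48, 0x48]

→ t0 |48|b8|b8|2c|
→ t1 |48|48|b8|2a|
→ t2 |2a|b8|48|48|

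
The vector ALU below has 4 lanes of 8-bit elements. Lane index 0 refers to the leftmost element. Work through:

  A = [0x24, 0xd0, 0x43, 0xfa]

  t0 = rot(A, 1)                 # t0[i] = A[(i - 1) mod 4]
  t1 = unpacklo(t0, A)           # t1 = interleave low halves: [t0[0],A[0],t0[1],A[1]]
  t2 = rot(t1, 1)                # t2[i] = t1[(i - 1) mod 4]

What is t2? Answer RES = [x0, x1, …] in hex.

RES = [ 0xd0  0xfa  0x24  0x24 ]

  t0: fa 24 d0 43
  t1: fa 24 24 d0
  t2: d0 fa 24 24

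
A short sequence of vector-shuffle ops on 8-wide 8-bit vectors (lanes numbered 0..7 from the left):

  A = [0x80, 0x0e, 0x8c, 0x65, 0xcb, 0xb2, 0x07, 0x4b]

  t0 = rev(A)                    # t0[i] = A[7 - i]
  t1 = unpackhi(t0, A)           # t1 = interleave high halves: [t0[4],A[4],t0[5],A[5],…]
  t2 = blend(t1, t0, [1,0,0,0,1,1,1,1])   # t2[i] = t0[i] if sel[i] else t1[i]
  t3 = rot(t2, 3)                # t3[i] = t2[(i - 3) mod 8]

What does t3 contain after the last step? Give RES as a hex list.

RES = [ 0x8c  0x0e  0x80  0x4b  0xcb  0x8c  0xb2  0x65 ]

t0 = [0x4b, 0x07, 0xb2, 0xcb, 0x65, 0x8c, 0x0e, 0x80]
t1 = [0x65, 0xcb, 0x8c, 0xb2, 0x0e, 0x07, 0x80, 0x4b]
t2 = [0x4b, 0xcb, 0x8c, 0xb2, 0x65, 0x8c, 0x0e, 0x80]
t3 = [0x8c, 0x0e, 0x80, 0x4b, 0xcb, 0x8c, 0xb2, 0x65]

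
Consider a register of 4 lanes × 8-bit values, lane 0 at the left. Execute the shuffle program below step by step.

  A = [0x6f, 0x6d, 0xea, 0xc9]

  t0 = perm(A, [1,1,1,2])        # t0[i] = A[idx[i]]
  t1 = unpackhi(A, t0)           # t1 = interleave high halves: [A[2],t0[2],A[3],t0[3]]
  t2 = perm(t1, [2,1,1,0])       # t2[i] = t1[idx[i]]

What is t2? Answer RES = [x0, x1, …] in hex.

RES = [ 0xc9  0x6d  0x6d  0xea ]

t0 = [0x6d, 0x6d, 0x6d, 0xea]
t1 = [0xea, 0x6d, 0xc9, 0xea]
t2 = [0xc9, 0x6d, 0x6d, 0xea]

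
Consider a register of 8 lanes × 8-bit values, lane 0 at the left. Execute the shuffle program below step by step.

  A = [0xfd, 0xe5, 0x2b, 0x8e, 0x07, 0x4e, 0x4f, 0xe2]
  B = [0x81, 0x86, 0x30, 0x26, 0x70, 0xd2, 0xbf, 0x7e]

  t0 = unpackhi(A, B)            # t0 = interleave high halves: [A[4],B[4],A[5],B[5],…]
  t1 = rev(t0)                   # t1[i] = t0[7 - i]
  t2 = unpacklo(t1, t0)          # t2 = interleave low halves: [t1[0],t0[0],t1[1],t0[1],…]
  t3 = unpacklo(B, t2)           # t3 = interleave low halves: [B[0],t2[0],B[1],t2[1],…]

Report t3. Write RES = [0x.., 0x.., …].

RES = [0x81, 0x7e, 0x86, 0x07, 0x30, 0xe2, 0x26, 0x70]

  t0: 07 70 4e d2 4f bf e2 7e
  t1: 7e e2 bf 4f d2 4e 70 07
  t2: 7e 07 e2 70 bf 4e 4f d2
  t3: 81 7e 86 07 30 e2 26 70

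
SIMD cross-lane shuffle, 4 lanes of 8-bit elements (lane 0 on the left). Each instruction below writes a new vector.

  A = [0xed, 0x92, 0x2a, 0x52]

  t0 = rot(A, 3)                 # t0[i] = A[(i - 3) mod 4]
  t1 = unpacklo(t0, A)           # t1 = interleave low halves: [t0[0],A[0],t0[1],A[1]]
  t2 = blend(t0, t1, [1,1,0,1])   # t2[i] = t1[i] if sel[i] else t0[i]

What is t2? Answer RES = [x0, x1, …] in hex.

→ t0 |92|2a|52|ed|
→ t1 |92|ed|2a|92|
→ t2 |92|ed|52|92|

RES = [0x92, 0xed, 0x52, 0x92]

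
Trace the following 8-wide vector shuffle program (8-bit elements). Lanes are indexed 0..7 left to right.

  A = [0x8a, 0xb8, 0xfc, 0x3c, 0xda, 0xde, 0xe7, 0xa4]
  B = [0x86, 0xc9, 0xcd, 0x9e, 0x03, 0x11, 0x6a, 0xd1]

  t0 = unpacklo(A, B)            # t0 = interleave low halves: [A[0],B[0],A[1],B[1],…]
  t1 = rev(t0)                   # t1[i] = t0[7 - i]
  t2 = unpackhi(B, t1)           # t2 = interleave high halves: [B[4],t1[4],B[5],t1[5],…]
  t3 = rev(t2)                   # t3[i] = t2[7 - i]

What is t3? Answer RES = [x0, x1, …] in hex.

t0 = [0x8a, 0x86, 0xb8, 0xc9, 0xfc, 0xcd, 0x3c, 0x9e]
t1 = [0x9e, 0x3c, 0xcd, 0xfc, 0xc9, 0xb8, 0x86, 0x8a]
t2 = [0x03, 0xc9, 0x11, 0xb8, 0x6a, 0x86, 0xd1, 0x8a]
t3 = [0x8a, 0xd1, 0x86, 0x6a, 0xb8, 0x11, 0xc9, 0x03]

RES = [0x8a, 0xd1, 0x86, 0x6a, 0xb8, 0x11, 0xc9, 0x03]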